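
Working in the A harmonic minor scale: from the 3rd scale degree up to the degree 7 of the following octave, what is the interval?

A harmonic minor: A B C D E F G♯.
That puts C below G♯.
From C to G♯: 20 semitones over a twelfth = augmented.

augmented 12th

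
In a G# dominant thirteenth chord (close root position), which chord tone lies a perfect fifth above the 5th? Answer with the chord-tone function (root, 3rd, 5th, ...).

Spelling the chord: G#, B#, D#, F#, A#, E#.
The 5th is D#. A perfect fifth above D# is A#.
A# is the chord's 9th.

9th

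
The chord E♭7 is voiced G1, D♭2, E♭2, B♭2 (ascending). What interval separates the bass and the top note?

m10

The outer voices are G1 and B♭2.
From G to B♭: 15 semitones over a tenth = minor.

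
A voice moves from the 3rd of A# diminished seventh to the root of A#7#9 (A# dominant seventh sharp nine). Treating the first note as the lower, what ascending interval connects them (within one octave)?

major sixth

A# diminished seventh has C# as its 3rd, and A#7#9 (A# dominant seventh sharp nine) has A# as its root.
C# up to A# spans 6 letter names and 9 semitones — a major sixth.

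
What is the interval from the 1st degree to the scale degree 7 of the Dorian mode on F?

minor seventh

F dorian: F G A♭ B♭ C D E♭.
That puts F below E♭.
F up to E♭ is 10 semitones, a half step narrower than a major seventh, so the interval is minor.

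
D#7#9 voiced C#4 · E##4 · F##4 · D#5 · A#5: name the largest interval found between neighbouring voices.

minor sixth

Adjacent intervals: C#4→E##4 = augmented third; E##4→F##4 = minor second; F##4→D#5 = minor sixth; D#5→A#5 = perfect fifth.
The largest is F##4 to D#5, a minor sixth (8 semitones).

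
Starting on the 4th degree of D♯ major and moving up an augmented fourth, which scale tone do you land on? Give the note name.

The scale is D♯ E♯ F𝄪 G♯ A♯ B♯ C𝄪.
The 4th degree is G♯; an augmented fourth above that is C𝄪 — scale degree 7.

C##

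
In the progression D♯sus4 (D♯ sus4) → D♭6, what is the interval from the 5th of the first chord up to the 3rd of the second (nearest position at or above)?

The 5th of D♯sus4 (D♯ sus4) is A♯; the 3rd of D♭6 is F.
6 letter names make it a sixth; at 7 semitones (a whole step narrower than major) the quality is diminished.

d6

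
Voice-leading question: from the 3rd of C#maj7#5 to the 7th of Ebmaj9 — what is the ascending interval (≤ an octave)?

C#maj7#5 has E# as its 3rd, and Ebmaj9 has D as its 7th.
From E# to D: 9 semitones over a seventh = diminished.

diminished seventh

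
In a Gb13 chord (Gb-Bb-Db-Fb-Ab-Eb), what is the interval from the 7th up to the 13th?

M7

The 7th is Fb and the 13th is Eb.
Fb up to Eb spans 7 letter names and 11 semitones — a major seventh.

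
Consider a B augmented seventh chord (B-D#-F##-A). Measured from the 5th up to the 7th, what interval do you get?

That puts F## below A.
F## up to A is 2 semitones, a whole step narrower than a major third, so the interval is diminished.

diminished third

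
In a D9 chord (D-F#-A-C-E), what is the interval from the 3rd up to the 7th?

That puts F# below C.
5 letter names make it a fifth; at 6 semitones (a half step narrower than perfect) the quality is diminished.

diminished 5th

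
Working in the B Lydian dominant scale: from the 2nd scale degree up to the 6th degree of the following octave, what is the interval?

perfect twelfth

The scale runs B C# D# E# F# G# A.
So we need the interval from C# up to G#.
C# up to G# spans 12 letter names and 19 semitones — a perfect twelfth.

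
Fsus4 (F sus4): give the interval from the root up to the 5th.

Spelling the chord: F-Bb-C.
That puts F below C.
From F to C is 7 semitones, exactly the perfect fifth.

perfect 5th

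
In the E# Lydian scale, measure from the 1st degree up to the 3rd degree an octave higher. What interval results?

The scale runs E# F## G## A## B# C## D##.
The 1st degree is E# and the 3rd degree (up an octave) is G##.
Counting 10 letters and 16 half steps from E# gives a major tenth.

major tenth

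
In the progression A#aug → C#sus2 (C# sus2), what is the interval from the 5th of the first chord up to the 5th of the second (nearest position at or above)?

The 5th of A#aug is E##; the 5th of C#sus2 (C# sus2) is G#.
3 letter names make it a third; at 2 semitones (a whole step narrower than major) the quality is diminished.

d3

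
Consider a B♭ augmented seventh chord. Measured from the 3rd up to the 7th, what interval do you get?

d5

The chord tones of B♭ augmented seventh are B♭-D-F♯-A♭.
That puts D below A♭.
5 letter names make it a fifth; at 6 semitones (a half step narrower than perfect) the quality is diminished.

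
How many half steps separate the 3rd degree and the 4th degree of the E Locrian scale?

The scale is E F G A B♭ C D.
G up to A is a major second — 2 semitones.

2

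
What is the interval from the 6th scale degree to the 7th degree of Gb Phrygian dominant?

major 2nd

Spelling Gb Phrygian dominant: Gb Abb Bb Cb Db Ebb Fb.
The 6th scale degree is Ebb and the 7th scale degree is Fb.
Counting 2 letters and 2 half steps from Ebb gives a major second.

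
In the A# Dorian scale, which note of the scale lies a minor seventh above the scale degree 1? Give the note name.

G#

The scale is A# B# C# D# E# F## G#.
The scale degree 1 is A#; a minor seventh above that is G# — scale degree 7.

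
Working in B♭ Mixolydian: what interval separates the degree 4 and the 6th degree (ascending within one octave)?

major third

Spelling B♭ Mixolydian: B♭ C D E♭ F G A♭.
Degree 4 = E♭; scale degree 6 = G.
Counting 3 letters and 4 half steps from E♭ gives a major third.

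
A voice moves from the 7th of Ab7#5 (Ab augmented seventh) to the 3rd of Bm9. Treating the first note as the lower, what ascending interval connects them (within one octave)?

augmented 5th

The 7th of Ab7#5 (Ab augmented seventh) is Gb; the 3rd of Bm9 is D.
Gb up to D is 8 semitones, a half step wider than a perfect fifth, so the interval is augmented.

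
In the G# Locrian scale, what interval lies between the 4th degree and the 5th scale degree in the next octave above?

Spelling the G# Locrian scale: G# A B C# D E F#.
4th degree = C#; scale degree 5 (up an octave) = D.
From C# to D: 13 semitones over a ninth = minor.

m9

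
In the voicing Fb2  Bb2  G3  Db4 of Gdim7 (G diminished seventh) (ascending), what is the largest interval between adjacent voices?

major sixth

Adjacent intervals: Fb2→Bb2 = augmented fourth; Bb2→G3 = major sixth; G3→Db4 = diminished fifth.
The largest is Bb2 to G3, a major sixth (9 semitones).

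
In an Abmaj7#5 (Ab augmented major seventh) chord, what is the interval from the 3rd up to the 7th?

perfect fifth

Ab augmented major seventh: Ab, C, E, G.
The 3rd is C and the 7th is G.
From C to G is 7 semitones, exactly the perfect fifth.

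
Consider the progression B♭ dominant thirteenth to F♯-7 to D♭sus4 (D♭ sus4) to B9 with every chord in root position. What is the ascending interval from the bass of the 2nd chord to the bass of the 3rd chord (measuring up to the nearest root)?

The roots are F♯ and D♭.
6 letter names make it a sixth; at 7 semitones (a whole step narrower than major) the quality is diminished.

d6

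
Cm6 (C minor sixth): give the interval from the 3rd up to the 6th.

augmented 4th

The chord tones of C minor sixth are C-E♭-G-A.
The 3rd is E♭ and the 6th is A.
From E♭ to A: 6 semitones over a fourth = augmented.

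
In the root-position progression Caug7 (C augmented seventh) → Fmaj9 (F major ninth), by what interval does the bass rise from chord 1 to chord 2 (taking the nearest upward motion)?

perfect 4th

The roots are C and F.
Counting 4 letters and 5 half steps from C gives a perfect fourth.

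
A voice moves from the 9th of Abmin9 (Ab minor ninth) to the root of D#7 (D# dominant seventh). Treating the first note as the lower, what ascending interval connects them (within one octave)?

The 9th of Abmin9 (Ab minor ninth) is Bb; the root of D#7 (D# dominant seventh) is D#.
Bb up to D# is 5 semitones, a half step wider than a major third, so the interval is augmented.

augmented 3rd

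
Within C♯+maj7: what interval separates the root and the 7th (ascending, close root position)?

major 7th

C♯ augmented major seventh is spelled C♯ E♯ G𝄪 B♯.
Root = C♯; 7th = B♯.
Counting 7 letters and 11 half steps from C♯ gives a major seventh.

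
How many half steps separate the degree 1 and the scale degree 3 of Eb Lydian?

4

The scale is Eb F G A Bb C D.
Eb up to G is a major third — 4 semitones.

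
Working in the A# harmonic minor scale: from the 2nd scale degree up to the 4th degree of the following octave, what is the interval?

minor tenth

The scale runs A# B# C# D# E# F# G##.
2nd scale degree = B#; degree 4 (up an octave) = D#.
From B# to D#: 15 semitones over a tenth = minor.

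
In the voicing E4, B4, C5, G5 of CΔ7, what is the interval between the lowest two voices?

perfect 5th

Those voices are E4 and B4.
Counting 5 letters and 7 half steps from E gives a perfect fifth.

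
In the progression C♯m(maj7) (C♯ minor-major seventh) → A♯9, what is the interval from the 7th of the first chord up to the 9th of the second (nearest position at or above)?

C♯m(maj7) (C♯ minor-major seventh) has B♯ as its 7th, and A♯9 has B♯ as its 9th.
Counting 1 letters and 0 half steps from B♯ gives a perfect unison.

P1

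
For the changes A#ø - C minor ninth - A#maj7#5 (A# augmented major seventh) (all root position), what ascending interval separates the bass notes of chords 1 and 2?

The roots are A# and C.
From A# to C: 2 semitones over a third = diminished.

diminished third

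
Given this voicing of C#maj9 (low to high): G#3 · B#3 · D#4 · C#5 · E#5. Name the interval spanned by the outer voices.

The outer voices are G#3 and E#5.
From G# to E# is 21 semitones, exactly the major thirteenth.

major thirteenth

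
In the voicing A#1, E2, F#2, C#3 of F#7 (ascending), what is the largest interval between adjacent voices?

Adjacent intervals: A#1→E2 = diminished fifth; E2→F#2 = major second; F#2→C#3 = perfect fifth.
The largest is F#2 to C#3, a perfect fifth (7 semitones).

perfect 5th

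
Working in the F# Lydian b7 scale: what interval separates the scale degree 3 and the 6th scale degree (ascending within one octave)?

F# lydian dominant: F# G# A# B# C# D# E.
That puts A# below D#.
A# up to D# spans 4 letter names and 5 semitones — a perfect fourth.

perfect 4th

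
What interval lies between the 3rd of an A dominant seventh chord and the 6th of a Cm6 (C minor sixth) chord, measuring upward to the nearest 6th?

m6

The 3rd of A dominant seventh is C#; the 6th of Cm6 (C minor sixth) is A.
6 letter names make it a sixth; at 8 semitones (a half step narrower than major) the quality is minor.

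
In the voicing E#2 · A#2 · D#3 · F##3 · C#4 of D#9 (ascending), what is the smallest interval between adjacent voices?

M3

Adjacent intervals: E#2→A#2 = perfect fourth; A#2→D#3 = perfect fourth; D#3→F##3 = major third; F##3→C#4 = diminished fifth.
The smallest is D#3 to F##3, a major third (4 semitones).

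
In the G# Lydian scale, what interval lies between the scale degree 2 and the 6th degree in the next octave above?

P12

The scale runs G# A# B# C## D# E# F##.
So we need the interval from A# up to E#.
A# up to E# spans 12 letter names and 19 semitones — a perfect twelfth.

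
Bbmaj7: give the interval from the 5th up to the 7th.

major 3rd

Spelling the chord: Bb–D–F–A.
That puts F below A.
From F to A is 4 semitones, exactly the major third.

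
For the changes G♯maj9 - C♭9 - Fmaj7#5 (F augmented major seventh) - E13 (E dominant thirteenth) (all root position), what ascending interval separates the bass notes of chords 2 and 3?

augmented 4th

The roots are C♭ and F.
C♭ up to F is 6 semitones, a half step wider than a perfect fourth, so the interval is augmented.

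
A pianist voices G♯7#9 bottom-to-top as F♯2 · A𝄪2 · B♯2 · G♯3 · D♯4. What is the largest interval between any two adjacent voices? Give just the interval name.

minor sixth

Adjacent intervals: F♯2→A𝄪2 = augmented third; A𝄪2→B♯2 = minor second; B♯2→G♯3 = minor sixth; G♯3→D♯4 = perfect fifth.
The largest is B♯2 to G♯3, a minor sixth (8 semitones).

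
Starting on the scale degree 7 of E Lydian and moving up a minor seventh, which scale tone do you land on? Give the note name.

C#

The scale is E F# G# A# B C# D#.
The scale degree 7 is D#; a minor seventh above that is C# — scale degree 6.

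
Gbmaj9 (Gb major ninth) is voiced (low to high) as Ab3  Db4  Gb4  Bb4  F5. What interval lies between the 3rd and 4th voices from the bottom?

major 3rd

Those voices are Gb4 and Bb4.
Gb up to Bb spans 3 letter names and 4 semitones — a major third.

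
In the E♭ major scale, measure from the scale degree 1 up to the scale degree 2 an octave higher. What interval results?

M9

E♭ major: E♭ F G A♭ B♭ C D.
Scale degree 1 = E♭; scale degree 2 (up an octave) = F.
From E♭ to F is 14 semitones, exactly the major ninth.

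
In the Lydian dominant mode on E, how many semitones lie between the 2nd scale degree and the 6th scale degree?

The scale is E F# G# A# B C# D.
F# up to C# is a perfect fifth — 7 semitones.

7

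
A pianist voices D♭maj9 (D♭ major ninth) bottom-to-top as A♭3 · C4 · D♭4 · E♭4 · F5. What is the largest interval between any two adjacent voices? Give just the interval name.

Adjacent intervals: A♭3→C4 = major third; C4→D♭4 = minor second; D♭4→E♭4 = major second; E♭4→F5 = major ninth.
The largest is E♭4 to F5, a major ninth (14 semitones).

major 9th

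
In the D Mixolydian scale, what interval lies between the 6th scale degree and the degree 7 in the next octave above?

D mixolydian: D E F# G A B C.
6th scale degree = B; scale degree 7 (up an octave) = C.
9 letter names make it a ninth; at 13 semitones (a half step narrower than major) the quality is minor.

minor ninth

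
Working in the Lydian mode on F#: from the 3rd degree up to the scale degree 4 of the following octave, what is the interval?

major 9th

Spelling the Lydian mode on F#: F# G# A# B# C# D# E#.
That puts A# below B#.
Counting 9 letters and 14 half steps from A# gives a major ninth.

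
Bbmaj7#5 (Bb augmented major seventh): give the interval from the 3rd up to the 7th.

perfect fifth

Spelling the chord: Bb D F# A.
So we need the interval from D up to A.
Counting 5 letters and 7 half steps from D gives a perfect fifth.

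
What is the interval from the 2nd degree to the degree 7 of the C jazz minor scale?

The scale runs C D Eb F G A B.
2nd degree = D; degree 7 = B.
Counting 6 letters and 9 half steps from D gives a major sixth.

major sixth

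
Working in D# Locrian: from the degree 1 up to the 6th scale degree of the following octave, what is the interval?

D# locrian: D# E F# G# A B C#.
That puts D# below B.
From D# to B: 20 semitones over a thirteenth = minor.

minor 13th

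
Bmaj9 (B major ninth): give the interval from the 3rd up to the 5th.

Bmaj9 (B major ninth) is spelled B D# F# A# C#.
So we need the interval from D# up to F#.
D# up to F# is 3 semitones, a half step narrower than a major third, so the interval is minor.

minor 3rd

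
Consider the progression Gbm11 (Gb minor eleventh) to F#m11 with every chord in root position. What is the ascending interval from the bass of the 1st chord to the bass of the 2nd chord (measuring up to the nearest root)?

The roots are Gb and F#.
Gb up to F# is 12 semitones, a half step wider than a major seventh, so the interval is augmented.

augmented seventh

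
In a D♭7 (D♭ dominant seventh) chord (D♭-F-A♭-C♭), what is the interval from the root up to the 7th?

That puts D♭ below C♭.
D♭ up to C♭ is 10 semitones, a half step narrower than a major seventh, so the interval is minor.

m7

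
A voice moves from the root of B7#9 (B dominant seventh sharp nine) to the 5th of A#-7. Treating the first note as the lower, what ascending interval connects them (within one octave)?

A4

The root of B7#9 (B dominant seventh sharp nine) is B; the 5th of A#-7 is E#.
B up to E# is 6 semitones, a half step wider than a perfect fourth, so the interval is augmented.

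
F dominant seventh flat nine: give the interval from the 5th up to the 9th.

Spelling the chord: F A C Eb Gb.
5th = C; 9th = Gb.
5 letter names make it a fifth; at 6 semitones (a half step narrower than perfect) the quality is diminished.

diminished fifth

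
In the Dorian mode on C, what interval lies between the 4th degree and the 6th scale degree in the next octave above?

The scale runs C D E♭ F G A B♭.
That puts F below A.
Counting 10 letters and 16 half steps from F gives a major tenth.

major tenth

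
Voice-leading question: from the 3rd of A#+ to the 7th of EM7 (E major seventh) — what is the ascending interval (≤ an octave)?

minor second

A#+ has C## as its 3rd, and EM7 (E major seventh) has D# as its 7th.
C## up to D# is 1 semitone, a half step narrower than a major second, so the interval is minor.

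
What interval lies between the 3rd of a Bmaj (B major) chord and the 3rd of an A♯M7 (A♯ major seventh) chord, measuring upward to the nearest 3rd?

M7

Bmaj (B major) has D♯ as its 3rd, and A♯M7 (A♯ major seventh) has C𝄪 as its 3rd.
D♯ up to C𝄪 spans 7 letter names and 11 semitones — a major seventh.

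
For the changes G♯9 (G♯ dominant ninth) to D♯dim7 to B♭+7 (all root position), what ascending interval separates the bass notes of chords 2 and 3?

The roots are D♯ and B♭.
From D♯ to B♭: 7 semitones over a sixth = diminished.

diminished sixth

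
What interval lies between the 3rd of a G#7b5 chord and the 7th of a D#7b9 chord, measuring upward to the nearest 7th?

The 3rd of G#7b5 is B#; the 7th of D#7b9 is C#.
B# up to C# is 1 semitone, a half step narrower than a major second, so the interval is minor.

minor second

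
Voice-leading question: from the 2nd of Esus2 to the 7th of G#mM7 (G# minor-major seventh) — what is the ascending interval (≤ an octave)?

The 2nd of Esus2 is F#; the 7th of G#mM7 (G# minor-major seventh) is F##.
From F# to F##: 1 semitone over a unison = augmented.

A1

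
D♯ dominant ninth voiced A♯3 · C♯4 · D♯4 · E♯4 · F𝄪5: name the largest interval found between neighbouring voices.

major 9th

Adjacent intervals: A♯3→C♯4 = minor third; C♯4→D♯4 = major second; D♯4→E♯4 = major second; E♯4→F𝄪5 = major ninth.
The largest is E♯4 to F𝄪5, a major ninth (14 semitones).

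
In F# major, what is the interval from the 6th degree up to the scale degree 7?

Spelling F# major: F# G# A# B C# D# E#.
So we need the interval from D# up to E#.
D# up to E# spans 2 letter names and 2 semitones — a major second.

major 2nd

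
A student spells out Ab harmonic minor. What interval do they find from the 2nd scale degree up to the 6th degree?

diminished fifth

Spelling Ab harmonic minor: Ab Bb Cb Db Eb Fb G.
2nd scale degree = Bb; 6th scale degree = Fb.
Bb up to Fb is 6 semitones, a half step narrower than a perfect fifth, so the interval is diminished.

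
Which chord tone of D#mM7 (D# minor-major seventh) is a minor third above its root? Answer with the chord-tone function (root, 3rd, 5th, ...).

D#m(maj7) is spelled D#, F#, A#, C##.
The root is D#. A minor third above D# is F#.
F# is the chord's 3rd.

3rd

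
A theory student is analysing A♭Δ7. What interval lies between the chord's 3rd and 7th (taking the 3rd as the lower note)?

A♭maj7 (A♭ major seventh) is spelled A♭, C, E♭, G.
3rd = C; 7th = G.
C up to G spans 5 letter names and 7 semitones — a perfect fifth.

P5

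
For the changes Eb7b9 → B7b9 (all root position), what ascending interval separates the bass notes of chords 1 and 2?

augmented fifth

The roots are Eb and B.
5 letter names make it a fifth; at 8 semitones (a half step wider than perfect) the quality is augmented.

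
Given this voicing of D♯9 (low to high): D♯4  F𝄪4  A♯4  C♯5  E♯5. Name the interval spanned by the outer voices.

M9

The outer voices are D♯4 and E♯5.
D♯ up to E♯ spans 9 letter names and 14 semitones — a major ninth.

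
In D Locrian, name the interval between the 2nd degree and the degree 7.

major sixth

Spelling D Locrian: D Eb F G Ab Bb C.
So we need the interval from Eb up to C.
From Eb to C is 9 semitones, exactly the major sixth.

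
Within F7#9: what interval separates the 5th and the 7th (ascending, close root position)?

minor third

F dominant seventh sharp nine: F A C E♭ G♯.
5th = C; 7th = E♭.
From C to E♭: 3 semitones over a third = minor.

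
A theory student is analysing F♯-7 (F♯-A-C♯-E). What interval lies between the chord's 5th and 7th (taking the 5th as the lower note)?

minor third

5th = C♯; 7th = E.
C♯ up to E is 3 semitones, a half step narrower than a major third, so the interval is minor.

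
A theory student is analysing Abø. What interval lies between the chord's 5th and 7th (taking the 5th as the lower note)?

M3

Spelling the chord: Ab, Cb, Ebb, Gb.
The 5th is Ebb and the 7th is Gb.
Ebb up to Gb spans 3 letter names and 4 semitones — a major third.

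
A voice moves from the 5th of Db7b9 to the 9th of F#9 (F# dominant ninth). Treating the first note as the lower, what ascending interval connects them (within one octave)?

The 5th of Db7b9 is Ab; the 9th of F#9 (F# dominant ninth) is G#.
From Ab to G#: 12 semitones over a seventh = augmented.

A7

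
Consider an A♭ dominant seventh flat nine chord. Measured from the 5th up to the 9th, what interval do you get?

d5

Spelling the chord: A♭ C E♭ G♭ B𝄫.
That puts E♭ below B𝄫.
5 letter names make it a fifth; at 6 semitones (a half step narrower than perfect) the quality is diminished.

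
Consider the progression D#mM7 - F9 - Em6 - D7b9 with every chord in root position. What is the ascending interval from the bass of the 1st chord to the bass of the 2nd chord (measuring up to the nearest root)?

diminished 3rd

The roots are D# and F.
From D# to F: 2 semitones over a third = diminished.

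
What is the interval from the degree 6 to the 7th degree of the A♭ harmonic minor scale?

Spelling the A♭ harmonic minor scale: A♭ B♭ C♭ D♭ E♭ F♭ G.
Degree 6 = F♭; 7th scale degree = G.
From F♭ to G: 3 semitones over a second = augmented.

A2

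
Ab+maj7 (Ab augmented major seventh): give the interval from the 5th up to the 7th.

The chord tones of Ab+maj7 are Ab–C–E–G.
That puts E below G.
From E to G: 3 semitones over a third = minor.

minor 3rd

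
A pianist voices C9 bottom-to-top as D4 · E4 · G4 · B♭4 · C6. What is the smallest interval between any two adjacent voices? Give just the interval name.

Adjacent intervals: D4→E4 = major second; E4→G4 = minor third; G4→B♭4 = minor third; B♭4→C6 = major ninth.
The smallest is D4 to E4, a major second (2 semitones).

M2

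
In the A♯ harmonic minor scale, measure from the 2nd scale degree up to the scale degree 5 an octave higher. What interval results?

perfect 11th

The scale runs A♯ B♯ C♯ D♯ E♯ F♯ G𝄪.
2nd scale degree = B♯; degree 5 (up an octave) = E♯.
From B♯ to E♯ is 17 semitones, exactly the perfect eleventh.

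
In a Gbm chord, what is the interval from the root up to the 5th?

perfect fifth

Spelling the chord: Gb-Bbb-Db.
So we need the interval from Gb up to Db.
Counting 5 letters and 7 half steps from Gb gives a perfect fifth.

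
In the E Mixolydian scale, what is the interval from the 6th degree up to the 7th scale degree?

minor 2nd

The scale runs E F♯ G♯ A B C♯ D.
6th degree = C♯; 7th scale degree = D.
From C♯ to D: 1 semitone over a second = minor.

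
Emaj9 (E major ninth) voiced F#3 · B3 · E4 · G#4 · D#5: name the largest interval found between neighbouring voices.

Adjacent intervals: F#3→B3 = perfect fourth; B3→E4 = perfect fourth; E4→G#4 = major third; G#4→D#5 = perfect fifth.
The largest is G#4 to D#5, a perfect fifth (7 semitones).

perfect fifth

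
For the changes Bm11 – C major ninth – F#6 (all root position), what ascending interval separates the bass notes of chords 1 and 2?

minor 2nd

The roots are B and C.
From B to C: 1 semitone over a second = minor.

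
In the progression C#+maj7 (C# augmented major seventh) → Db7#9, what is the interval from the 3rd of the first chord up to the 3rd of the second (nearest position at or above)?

diminished second

C#+maj7 (C# augmented major seventh) has E# as its 3rd, and Db7#9 has F as its 3rd.
E# up to F is 0 semitones, a whole step narrower than a major second, so the interval is diminished.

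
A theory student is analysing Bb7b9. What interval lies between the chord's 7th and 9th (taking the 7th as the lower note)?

minor third

Bb7b9 is spelled Bb D F Ab Cb.
That puts Ab below Cb.
Ab up to Cb is 3 semitones, a half step narrower than a major third, so the interval is minor.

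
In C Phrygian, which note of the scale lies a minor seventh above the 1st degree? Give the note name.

Bb

The scale is C Db Eb F G Ab Bb.
The 1st degree is C; a minor seventh above that is Bb — scale degree 7.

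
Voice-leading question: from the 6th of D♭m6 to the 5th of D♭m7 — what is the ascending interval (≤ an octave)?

minor seventh

The 6th of D♭m6 is B♭; the 5th of D♭m7 is A♭.
From B♭ to A♭: 10 semitones over a seventh = minor.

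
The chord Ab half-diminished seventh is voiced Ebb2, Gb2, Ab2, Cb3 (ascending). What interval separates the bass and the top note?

The outer voices are Ebb2 and Cb3.
Counting 6 letters and 9 half steps from Ebb gives a major sixth.

major sixth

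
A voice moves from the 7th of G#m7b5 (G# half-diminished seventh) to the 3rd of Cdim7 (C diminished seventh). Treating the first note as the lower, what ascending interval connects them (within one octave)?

diminished seventh

G#m7b5 (G# half-diminished seventh) has F# as its 7th, and Cdim7 (C diminished seventh) has Eb as its 3rd.
7 letter names make it a seventh; at 9 semitones (a whole step narrower than major) the quality is diminished.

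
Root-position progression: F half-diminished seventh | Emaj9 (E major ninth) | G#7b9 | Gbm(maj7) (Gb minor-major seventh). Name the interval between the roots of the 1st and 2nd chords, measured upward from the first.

The roots are F and E.
F up to E spans 7 letter names and 11 semitones — a major seventh.

major 7th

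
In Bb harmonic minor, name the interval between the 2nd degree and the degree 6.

The scale runs Bb C Db Eb F Gb A.
That puts C below Gb.
From C to Gb: 6 semitones over a fifth = diminished.

d5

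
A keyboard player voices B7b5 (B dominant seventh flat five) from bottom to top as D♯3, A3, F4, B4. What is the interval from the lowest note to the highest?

m13

The outer voices are D♯3 and B4.
From D♯ to B: 20 semitones over a thirteenth = minor.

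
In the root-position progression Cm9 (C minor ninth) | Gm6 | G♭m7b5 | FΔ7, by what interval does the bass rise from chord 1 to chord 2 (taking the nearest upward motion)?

perfect fifth

The roots are C and G.
From C to G is 7 semitones, exactly the perfect fifth.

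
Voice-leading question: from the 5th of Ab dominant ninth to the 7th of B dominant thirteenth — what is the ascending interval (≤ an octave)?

Ab dominant ninth has Eb as its 5th, and B dominant thirteenth has A as its 7th.
Eb up to A is 6 semitones, a half step wider than a perfect fourth, so the interval is augmented.

augmented fourth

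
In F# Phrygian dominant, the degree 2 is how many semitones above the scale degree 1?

The scale is F# G A# B C# D E.
F# up to G is a minor second — 1 semitone.

1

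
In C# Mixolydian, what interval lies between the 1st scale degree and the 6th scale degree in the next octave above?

Spelling C# Mixolydian: C# D# E# F# G# A# B.
The 1st scale degree is C# and the 6th scale degree (up an octave) is A#.
C# up to A# spans 13 letter names and 21 semitones — a major thirteenth.

major 13th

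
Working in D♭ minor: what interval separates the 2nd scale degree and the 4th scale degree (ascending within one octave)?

The scale runs D♭ E♭ F♭ G♭ A♭ B𝄫 C♭.
So we need the interval from E♭ up to G♭.
3 letter names make it a third; at 3 semitones (a half step narrower than major) the quality is minor.

minor 3rd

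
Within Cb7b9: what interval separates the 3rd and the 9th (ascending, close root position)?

diminished seventh

Cb7b9 is spelled Cb Eb Gb Bbb Dbb.
3rd = Eb; 9th = Dbb.
From Eb to Dbb: 9 semitones over a seventh = diminished.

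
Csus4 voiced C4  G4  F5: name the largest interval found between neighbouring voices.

Adjacent intervals: C4→G4 = perfect fifth; G4→F5 = minor seventh.
The largest is G4 to F5, a minor seventh (10 semitones).

minor seventh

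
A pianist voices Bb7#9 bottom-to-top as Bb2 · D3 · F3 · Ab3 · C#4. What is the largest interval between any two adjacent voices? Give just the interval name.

A3

Adjacent intervals: Bb2→D3 = major third; D3→F3 = minor third; F3→Ab3 = minor third; Ab3→C#4 = augmented third.
The largest is Ab3 to C#4, an augmented third (5 semitones).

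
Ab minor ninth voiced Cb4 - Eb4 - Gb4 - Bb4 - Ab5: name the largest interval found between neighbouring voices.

minor seventh

Adjacent intervals: Cb4→Eb4 = major third; Eb4→Gb4 = minor third; Gb4→Bb4 = major third; Bb4→Ab5 = minor seventh.
The largest is Bb4 to Ab5, a minor seventh (10 semitones).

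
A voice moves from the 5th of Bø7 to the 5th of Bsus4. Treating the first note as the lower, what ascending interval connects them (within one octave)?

Bø7 has F as its 5th, and Bsus4 has F♯ as its 5th.
F up to F♯ is 1 semitone, a half step wider than a perfect unison, so the interval is augmented.

augmented unison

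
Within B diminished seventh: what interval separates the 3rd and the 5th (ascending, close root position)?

minor third

The chord tones of B°7 are B D F Ab.
3rd = D; 5th = F.
D up to F is 3 semitones, a half step narrower than a major third, so the interval is minor.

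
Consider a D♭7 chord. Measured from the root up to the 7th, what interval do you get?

m7

D♭7 (D♭ dominant seventh): D♭, F, A♭, C♭.
That puts D♭ below C♭.
7 letter names make it a seventh; at 10 semitones (a half step narrower than major) the quality is minor.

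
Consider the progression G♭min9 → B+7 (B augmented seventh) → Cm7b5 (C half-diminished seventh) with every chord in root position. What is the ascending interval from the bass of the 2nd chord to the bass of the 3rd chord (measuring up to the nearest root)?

minor second

The roots are B and C.
B up to C is 1 semitone, a half step narrower than a major second, so the interval is minor.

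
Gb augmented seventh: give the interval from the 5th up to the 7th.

d3

Gbaug7: Gb-Bb-D-Fb.
So we need the interval from D up to Fb.
From D to Fb: 2 semitones over a third = diminished.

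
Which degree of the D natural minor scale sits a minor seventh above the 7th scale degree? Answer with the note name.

The scale is D E F G A B♭ C.
The 7th scale degree is C; a minor seventh above that is B♭ — scale degree 6.

Bb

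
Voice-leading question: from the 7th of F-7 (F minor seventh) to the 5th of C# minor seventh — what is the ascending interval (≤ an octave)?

A3

The 7th of F-7 (F minor seventh) is Eb; the 5th of C# minor seventh is G#.
From Eb to G#: 5 semitones over a third = augmented.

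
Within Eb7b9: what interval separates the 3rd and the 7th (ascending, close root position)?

The chord tones of Eb7b9 (Eb dominant seventh flat nine) are Eb G Bb Db Fb.
The 3rd is G and the 7th is Db.
G up to Db is 6 semitones, a half step narrower than a perfect fifth, so the interval is diminished.
This 3–7 tritone is the characteristic tension at the heart of the dominant sound.

diminished 5th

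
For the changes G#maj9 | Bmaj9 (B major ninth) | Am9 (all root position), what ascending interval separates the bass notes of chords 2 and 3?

minor seventh

The roots are B and A.
7 letter names make it a seventh; at 10 semitones (a half step narrower than major) the quality is minor.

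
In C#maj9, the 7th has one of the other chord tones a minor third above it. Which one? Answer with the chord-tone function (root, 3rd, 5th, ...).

C#maj9: C#–E#–G#–B#–D#.
The 7th is B#. A minor third above B# is D#.
D# is the chord's 9th.

9th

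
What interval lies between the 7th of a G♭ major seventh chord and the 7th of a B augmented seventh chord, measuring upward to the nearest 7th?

major third

G♭ major seventh has F as its 7th, and B augmented seventh has A as its 7th.
F up to A spans 3 letter names and 4 semitones — a major third.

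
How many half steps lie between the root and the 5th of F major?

The chord tones of F major are F–A–C.
F to C is a perfect fifth: 7 semitones.

7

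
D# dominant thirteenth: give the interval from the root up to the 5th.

perfect 5th

Spelling the chord: D#, F##, A#, C#, E#, B#.
So we need the interval from D# up to A#.
Counting 5 letters and 7 half steps from D# gives a perfect fifth.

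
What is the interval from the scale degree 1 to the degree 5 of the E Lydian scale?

The scale runs E F# G# A# B C# D#.
The scale degree 1 is E and the 5th degree is B.
Counting 5 letters and 7 half steps from E gives a perfect fifth.

perfect 5th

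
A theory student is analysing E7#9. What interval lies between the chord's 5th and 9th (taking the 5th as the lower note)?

Spelling the chord: E-G#-B-D-F##.
5th = B; 9th = F##.
B up to F## is 8 semitones, a half step wider than a perfect fifth, so the interval is augmented.

augmented 5th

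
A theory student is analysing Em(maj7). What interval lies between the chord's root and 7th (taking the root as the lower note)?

Em(maj7) is spelled E–G–B–D♯.
The root is E and the 7th is D♯.
E up to D♯ spans 7 letter names and 11 semitones — a major seventh.

major seventh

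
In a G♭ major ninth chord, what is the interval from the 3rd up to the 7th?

perfect 5th

G♭ major ninth: G♭–B♭–D♭–F–A♭.
So we need the interval from B♭ up to F.
From B♭ to F is 7 semitones, exactly the perfect fifth.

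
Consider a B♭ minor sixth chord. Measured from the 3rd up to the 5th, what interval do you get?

major third

Spelling the chord: B♭ D♭ F G.
The 3rd is D♭ and the 5th is F.
From D♭ to F is 4 semitones, exactly the major third.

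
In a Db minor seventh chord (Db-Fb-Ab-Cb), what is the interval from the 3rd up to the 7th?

perfect fifth

3rd = Fb; 7th = Cb.
Fb up to Cb spans 5 letter names and 7 semitones — a perfect fifth.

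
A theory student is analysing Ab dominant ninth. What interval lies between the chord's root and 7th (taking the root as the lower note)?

minor 7th

Ab9 is spelled Ab C Eb Gb Bb.
Root = Ab; 7th = Gb.
7 letter names make it a seventh; at 10 semitones (a half step narrower than major) the quality is minor.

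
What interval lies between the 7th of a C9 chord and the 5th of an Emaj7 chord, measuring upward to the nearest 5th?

augmented unison

C9 has B♭ as its 7th, and Emaj7 has B as its 5th.
1 letter names make it a unison; at 1 semitone (a half step wider than perfect) the quality is augmented.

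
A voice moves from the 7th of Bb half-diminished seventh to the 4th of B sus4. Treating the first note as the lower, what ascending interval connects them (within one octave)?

A5

The 7th of Bb half-diminished seventh is Ab; the 4th of B sus4 is E.
From Ab to E: 8 semitones over a fifth = augmented.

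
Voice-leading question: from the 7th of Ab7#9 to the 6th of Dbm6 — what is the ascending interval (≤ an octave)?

major third

The 7th of Ab7#9 is Gb; the 6th of Dbm6 is Bb.
Counting 3 letters and 4 half steps from Gb gives a major third.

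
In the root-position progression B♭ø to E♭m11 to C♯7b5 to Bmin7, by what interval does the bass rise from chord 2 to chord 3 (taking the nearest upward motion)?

The roots are E♭ and C♯.
From E♭ to C♯: 10 semitones over a sixth = augmented.

augmented 6th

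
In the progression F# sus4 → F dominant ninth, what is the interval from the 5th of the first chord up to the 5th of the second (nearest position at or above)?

diminished octave

F# sus4 has C# as its 5th, and F dominant ninth has C as its 5th.
C# up to C is 11 semitones, a half step narrower than a perfect octave, so the interval is diminished.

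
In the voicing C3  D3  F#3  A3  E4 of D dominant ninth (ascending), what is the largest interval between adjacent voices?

Adjacent intervals: C3→D3 = major second; D3→F#3 = major third; F#3→A3 = minor third; A3→E4 = perfect fifth.
The largest is A3 to E4, a perfect fifth (7 semitones).

perfect fifth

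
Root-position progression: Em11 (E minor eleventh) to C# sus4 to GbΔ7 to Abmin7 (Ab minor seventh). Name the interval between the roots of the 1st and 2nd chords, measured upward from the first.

The roots are E and C#.
From E to C# is 9 semitones, exactly the major sixth.

major sixth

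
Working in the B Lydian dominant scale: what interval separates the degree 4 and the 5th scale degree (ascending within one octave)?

B lydian dominant: B C# D# E# F# G# A.
So we need the interval from E# up to F#.
From E# to F#: 1 semitone over a second = minor.

minor 2nd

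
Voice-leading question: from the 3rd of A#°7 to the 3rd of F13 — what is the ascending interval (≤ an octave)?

minor 6th

A#°7 has C# as its 3rd, and F13 has A as its 3rd.
From C# to A: 8 semitones over a sixth = minor.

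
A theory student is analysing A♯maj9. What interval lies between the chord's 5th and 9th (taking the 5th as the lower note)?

A♯maj9: A♯-C𝄪-E♯-G𝄪-B♯.
The 5th is E♯ and the 9th is B♯.
From E♯ to B♯ is 7 semitones, exactly the perfect fifth.

perfect 5th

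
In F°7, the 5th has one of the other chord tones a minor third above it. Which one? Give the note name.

Ebb

Fdim7 (F diminished seventh): F–Ab–Cb–Ebb.
The 5th is Cb. A minor third above Cb is Ebb.
Ebb is the chord's 7th.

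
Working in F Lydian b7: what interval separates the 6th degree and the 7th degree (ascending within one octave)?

The scale runs F G A B C D Eb.
6th degree = D; degree 7 = Eb.
D up to Eb is 1 semitone, a half step narrower than a major second, so the interval is minor.

minor 2nd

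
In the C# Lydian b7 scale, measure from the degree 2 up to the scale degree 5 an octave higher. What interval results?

perfect 11th

Spelling the C# Lydian b7 scale: C# D# E# F## G# A# B.
That puts D# below G#.
Counting 11 letters and 17 half steps from D# gives a perfect eleventh.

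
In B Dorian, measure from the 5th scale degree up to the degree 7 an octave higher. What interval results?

minor tenth

B dorian: B C# D E F# G# A.
The 5th scale degree is F# and the 7th degree (up an octave) is A.
F# up to A is 15 semitones, a half step narrower than a major tenth, so the interval is minor.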